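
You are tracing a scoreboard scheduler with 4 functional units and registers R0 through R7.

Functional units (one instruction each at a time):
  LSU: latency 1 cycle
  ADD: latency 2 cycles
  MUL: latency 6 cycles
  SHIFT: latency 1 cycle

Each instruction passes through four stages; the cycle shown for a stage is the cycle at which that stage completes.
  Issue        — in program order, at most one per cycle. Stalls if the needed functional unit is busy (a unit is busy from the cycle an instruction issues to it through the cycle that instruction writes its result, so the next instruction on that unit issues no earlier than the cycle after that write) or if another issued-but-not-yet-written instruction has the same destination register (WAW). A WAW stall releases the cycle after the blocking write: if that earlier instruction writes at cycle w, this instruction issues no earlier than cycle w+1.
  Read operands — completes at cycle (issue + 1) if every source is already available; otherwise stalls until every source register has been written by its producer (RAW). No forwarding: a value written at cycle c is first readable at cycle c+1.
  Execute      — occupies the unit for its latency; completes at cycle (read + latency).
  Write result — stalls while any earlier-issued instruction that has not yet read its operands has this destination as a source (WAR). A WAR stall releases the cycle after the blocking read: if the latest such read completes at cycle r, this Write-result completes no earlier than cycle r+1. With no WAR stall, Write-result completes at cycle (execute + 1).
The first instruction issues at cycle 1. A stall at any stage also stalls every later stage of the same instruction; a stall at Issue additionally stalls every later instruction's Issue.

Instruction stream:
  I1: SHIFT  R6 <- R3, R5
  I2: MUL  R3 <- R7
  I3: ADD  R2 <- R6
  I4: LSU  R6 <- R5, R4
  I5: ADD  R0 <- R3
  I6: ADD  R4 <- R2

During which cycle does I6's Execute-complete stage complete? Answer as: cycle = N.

cycle = 18

c1: I1 dispatched to SHIFT
c2: I1 operands ready; I2 dispatched to MUL
c3: I1 complete; I2 operands ready; I3 dispatched to ADD
c4: R6←I1
c5: I3 operands ready; I4 dispatched to LSU
c6: I4 operands ready
c7: I3 complete; I4 complete
c8: R2←I3; R6←I4
c9: I2 complete; I5 dispatched to ADD
c10: R3←I2
c11: I5 operands ready
c13: I5 complete
c14: R0←I5
c15: I6 dispatched to ADD
c16: I6 operands ready
c18: I6 complete
c19: R4←I6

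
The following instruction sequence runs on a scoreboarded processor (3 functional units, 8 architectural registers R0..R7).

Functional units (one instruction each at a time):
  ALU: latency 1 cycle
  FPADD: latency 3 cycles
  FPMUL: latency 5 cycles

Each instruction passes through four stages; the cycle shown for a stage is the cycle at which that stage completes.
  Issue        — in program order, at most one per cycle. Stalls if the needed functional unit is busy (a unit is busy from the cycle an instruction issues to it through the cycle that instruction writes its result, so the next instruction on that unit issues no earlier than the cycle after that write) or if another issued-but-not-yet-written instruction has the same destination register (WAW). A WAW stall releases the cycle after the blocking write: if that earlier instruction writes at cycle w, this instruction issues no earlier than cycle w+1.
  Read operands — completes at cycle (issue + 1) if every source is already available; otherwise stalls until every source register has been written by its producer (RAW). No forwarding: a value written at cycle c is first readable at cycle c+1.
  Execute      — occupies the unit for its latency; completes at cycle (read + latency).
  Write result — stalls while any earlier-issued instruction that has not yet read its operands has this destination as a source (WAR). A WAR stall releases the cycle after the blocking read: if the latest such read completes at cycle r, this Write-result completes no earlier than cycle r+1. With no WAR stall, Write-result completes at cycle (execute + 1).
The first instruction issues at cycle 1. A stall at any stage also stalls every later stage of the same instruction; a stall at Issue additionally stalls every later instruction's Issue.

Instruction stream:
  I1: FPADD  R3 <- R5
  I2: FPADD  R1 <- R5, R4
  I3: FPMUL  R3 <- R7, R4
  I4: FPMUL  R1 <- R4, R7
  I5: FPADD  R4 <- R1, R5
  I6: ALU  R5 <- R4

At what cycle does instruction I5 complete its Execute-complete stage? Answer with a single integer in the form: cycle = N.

I1: IS=1 RO=2 EX=5 WR=6
I2: IS=7 RO=8 EX=11 WR=12  [struct: FPADD busy until I1 writes@6]
I3: IS=8 RO=9 EX=14 WR=15
I4: IS=16 RO=17 EX=22 WR=23  [struct: FPMUL busy until I3 writes@15]
I5: IS=17 RO=24 EX=27 WR=28  [RAW R1: wait I4 write@23]
I6: IS=18 RO=29 EX=30 WR=31  [RAW R4: wait I5 write@28]

cycle = 27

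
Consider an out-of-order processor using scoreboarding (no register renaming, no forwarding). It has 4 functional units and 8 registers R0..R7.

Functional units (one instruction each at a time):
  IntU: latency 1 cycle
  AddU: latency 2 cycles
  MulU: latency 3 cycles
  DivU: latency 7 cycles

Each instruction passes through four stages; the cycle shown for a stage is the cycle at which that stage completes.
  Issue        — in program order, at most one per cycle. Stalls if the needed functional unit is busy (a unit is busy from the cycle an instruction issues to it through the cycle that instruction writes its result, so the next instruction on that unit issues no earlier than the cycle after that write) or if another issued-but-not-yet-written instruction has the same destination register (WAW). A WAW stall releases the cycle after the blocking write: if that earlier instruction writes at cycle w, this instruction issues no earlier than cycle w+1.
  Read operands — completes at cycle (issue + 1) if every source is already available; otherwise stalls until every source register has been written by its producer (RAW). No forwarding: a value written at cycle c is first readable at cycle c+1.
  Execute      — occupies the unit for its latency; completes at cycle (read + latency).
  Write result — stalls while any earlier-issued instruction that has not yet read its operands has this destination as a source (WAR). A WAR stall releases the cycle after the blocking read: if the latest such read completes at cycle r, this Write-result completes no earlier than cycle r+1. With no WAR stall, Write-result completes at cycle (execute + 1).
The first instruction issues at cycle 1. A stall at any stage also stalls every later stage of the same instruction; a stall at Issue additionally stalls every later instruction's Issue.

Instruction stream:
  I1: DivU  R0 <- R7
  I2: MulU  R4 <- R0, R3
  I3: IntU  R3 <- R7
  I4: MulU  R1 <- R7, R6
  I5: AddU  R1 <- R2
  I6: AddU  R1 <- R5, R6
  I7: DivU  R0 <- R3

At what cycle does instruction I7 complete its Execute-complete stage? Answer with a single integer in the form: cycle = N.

[1] I1 dispatched to DivU
[2] I1 operands ready | I2 dispatched to MulU
[3] I3 dispatched to IntU
[4] I3 operands ready
[5] I3 complete
[9] I1 complete
[10] R0←I1
[11] I2 operands ready
[12] R3←I3
[14] I2 complete
[15] R4←I2
[16] I4 dispatched to MulU
[17] I4 operands ready
[20] I4 complete
[21] R1←I4
[22] I5 dispatched to AddU
[23] I5 operands ready
[25] I5 complete
[26] R1←I5
[27] I6 dispatched to AddU
[28] I6 operands ready | I7 dispatched to DivU
[29] I7 operands ready
[30] I6 complete
[31] R1←I6
[36] I7 complete
[37] R0←I7

cycle = 36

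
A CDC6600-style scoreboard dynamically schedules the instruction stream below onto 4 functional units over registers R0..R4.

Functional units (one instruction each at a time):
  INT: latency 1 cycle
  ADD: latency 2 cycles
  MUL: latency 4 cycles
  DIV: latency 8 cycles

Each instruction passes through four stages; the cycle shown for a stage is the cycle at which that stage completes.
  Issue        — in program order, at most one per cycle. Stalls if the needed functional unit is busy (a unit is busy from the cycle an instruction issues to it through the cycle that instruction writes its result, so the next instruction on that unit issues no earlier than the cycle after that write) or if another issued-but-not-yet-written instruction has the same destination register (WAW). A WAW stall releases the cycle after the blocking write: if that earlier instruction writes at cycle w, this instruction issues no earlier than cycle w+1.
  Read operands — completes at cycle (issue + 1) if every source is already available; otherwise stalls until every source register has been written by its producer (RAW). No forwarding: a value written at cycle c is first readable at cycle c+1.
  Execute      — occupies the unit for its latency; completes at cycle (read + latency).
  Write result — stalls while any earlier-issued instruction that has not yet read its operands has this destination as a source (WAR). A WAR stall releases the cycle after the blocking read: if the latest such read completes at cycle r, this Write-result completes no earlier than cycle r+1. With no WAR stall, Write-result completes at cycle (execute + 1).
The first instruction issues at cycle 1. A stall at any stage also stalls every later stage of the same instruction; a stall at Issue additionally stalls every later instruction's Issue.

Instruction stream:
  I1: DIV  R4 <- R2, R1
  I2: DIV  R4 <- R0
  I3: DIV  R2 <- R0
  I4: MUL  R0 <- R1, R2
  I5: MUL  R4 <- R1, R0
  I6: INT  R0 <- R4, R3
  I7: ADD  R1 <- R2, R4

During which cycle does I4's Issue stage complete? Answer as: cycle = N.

I1: IS=1 RO=2 EX=10 WR=11
I2: IS=12 RO=13 EX=21 WR=22  [struct: DIV busy until I1 writes@11]
I3: IS=23 RO=24 EX=32 WR=33  [struct: DIV busy until I2 writes@22]
I4: IS=24 RO=34 EX=38 WR=39  [RAW R2: wait I3 write@33]
I5: IS=40 RO=41 EX=45 WR=46  [struct: MUL busy until I4 writes@39]
I6: IS=41 RO=47 EX=48 WR=49  [RAW R4: wait I5 write@46]
I7: IS=42 RO=47 EX=49 WR=50  [RAW R4: wait I5 write@46]

cycle = 24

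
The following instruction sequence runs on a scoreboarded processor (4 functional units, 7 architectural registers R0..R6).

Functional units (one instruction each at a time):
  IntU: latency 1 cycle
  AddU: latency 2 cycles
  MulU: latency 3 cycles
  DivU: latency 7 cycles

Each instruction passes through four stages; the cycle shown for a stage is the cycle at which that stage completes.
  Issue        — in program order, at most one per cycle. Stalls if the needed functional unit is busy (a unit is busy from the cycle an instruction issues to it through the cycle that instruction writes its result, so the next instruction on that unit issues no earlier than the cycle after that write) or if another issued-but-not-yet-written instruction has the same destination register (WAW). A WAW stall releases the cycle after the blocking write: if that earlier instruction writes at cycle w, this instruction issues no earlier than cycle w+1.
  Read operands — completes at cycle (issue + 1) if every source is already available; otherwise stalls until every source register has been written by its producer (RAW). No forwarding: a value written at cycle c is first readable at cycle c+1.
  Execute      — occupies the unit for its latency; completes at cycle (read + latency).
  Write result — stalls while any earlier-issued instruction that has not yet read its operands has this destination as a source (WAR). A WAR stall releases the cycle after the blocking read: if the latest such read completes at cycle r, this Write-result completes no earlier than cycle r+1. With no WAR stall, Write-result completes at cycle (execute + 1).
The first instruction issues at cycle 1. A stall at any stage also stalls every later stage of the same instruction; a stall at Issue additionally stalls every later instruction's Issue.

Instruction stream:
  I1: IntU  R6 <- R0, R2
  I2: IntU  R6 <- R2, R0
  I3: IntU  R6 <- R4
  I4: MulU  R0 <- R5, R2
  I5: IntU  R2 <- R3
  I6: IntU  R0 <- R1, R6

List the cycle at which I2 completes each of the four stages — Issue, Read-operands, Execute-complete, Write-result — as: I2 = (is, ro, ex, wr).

I2 = (5, 6, 7, 8)

  I1 | 1 | 2 | 3 | 4
  I2 | 5 | 6 | 7 | 8   struct: IntU busy until I1 writes@4
  I3 | 9 | 10 | 11 | 12   struct: IntU busy until I2 writes@8
  I4 | 10 | 11 | 14 | 15
  I5 | 13 | 14 | 15 | 16   struct: IntU busy until I3 writes@12
  I6 | 17 | 18 | 19 | 20   struct: IntU busy until I5 writes@16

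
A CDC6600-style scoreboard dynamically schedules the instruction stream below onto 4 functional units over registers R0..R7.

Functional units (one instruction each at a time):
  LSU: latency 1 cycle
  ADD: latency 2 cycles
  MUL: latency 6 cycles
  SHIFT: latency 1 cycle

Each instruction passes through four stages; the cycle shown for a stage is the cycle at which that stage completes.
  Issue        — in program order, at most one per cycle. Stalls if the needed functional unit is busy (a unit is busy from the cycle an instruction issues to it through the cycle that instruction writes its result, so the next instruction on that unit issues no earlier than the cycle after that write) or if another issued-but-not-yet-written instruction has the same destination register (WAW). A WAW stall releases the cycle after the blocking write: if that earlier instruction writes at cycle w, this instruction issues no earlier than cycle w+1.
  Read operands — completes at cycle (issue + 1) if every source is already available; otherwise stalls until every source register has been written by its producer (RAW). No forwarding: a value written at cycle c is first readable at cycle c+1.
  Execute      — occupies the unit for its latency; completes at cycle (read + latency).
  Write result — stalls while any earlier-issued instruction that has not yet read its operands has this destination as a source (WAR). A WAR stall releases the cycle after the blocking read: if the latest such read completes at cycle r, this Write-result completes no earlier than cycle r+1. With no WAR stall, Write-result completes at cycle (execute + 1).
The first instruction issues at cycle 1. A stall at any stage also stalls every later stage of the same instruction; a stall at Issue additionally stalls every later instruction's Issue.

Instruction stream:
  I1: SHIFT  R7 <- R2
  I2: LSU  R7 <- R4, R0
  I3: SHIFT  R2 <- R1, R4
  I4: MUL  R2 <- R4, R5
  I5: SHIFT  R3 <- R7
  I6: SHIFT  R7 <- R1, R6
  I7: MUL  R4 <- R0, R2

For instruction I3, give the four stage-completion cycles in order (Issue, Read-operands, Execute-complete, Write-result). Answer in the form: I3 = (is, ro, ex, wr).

  I1 | 1 | 2 | 3 | 4
  I2 | 5 | 6 | 7 | 8   WAW R7: wait I1 write@4
  I3 | 6 | 7 | 8 | 9
  I4 | 10 | 11 | 17 | 18   WAW R2: wait I3 write@9
  I5 | 11 | 12 | 13 | 14
  I6 | 15 | 16 | 17 | 18   struct: SHIFT busy until I5 writes@14
  I7 | 19 | 20 | 26 | 27   struct: MUL busy until I4 writes@18

I3 = (6, 7, 8, 9)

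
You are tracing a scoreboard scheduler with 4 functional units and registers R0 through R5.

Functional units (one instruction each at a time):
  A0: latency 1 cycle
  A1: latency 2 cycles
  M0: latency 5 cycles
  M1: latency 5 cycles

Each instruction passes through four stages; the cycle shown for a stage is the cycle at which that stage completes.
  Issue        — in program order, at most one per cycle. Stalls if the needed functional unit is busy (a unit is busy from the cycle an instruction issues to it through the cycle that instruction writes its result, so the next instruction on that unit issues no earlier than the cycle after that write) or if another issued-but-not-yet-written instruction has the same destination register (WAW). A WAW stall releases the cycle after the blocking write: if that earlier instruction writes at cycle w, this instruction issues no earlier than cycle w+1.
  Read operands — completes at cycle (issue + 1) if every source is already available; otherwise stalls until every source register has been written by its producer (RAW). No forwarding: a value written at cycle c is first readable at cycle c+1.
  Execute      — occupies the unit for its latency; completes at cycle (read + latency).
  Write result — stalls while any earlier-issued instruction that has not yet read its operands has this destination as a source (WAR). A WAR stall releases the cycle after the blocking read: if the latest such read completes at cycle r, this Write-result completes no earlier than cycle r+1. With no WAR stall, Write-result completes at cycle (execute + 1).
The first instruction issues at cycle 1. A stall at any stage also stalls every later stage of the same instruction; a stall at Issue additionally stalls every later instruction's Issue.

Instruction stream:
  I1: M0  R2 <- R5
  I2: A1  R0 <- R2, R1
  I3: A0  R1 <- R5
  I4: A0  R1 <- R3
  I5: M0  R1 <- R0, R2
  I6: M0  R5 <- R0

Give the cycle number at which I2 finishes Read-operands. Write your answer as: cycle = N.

cycle = 9

  I1 | 1 | 2 | 7 | 8
  I2 | 2 | 9 | 11 | 12   RAW R2: wait I1 write@8
  I3 | 3 | 4 | 5 | 10   WAR R1: wait I2 read@9
  I4 | 11 | 12 | 13 | 14   struct: A0 busy until I3 writes@10
  I5 | 15 | 16 | 21 | 22   WAW R1: wait I4 write@14
  I6 | 23 | 24 | 29 | 30   struct: M0 busy until I5 writes@22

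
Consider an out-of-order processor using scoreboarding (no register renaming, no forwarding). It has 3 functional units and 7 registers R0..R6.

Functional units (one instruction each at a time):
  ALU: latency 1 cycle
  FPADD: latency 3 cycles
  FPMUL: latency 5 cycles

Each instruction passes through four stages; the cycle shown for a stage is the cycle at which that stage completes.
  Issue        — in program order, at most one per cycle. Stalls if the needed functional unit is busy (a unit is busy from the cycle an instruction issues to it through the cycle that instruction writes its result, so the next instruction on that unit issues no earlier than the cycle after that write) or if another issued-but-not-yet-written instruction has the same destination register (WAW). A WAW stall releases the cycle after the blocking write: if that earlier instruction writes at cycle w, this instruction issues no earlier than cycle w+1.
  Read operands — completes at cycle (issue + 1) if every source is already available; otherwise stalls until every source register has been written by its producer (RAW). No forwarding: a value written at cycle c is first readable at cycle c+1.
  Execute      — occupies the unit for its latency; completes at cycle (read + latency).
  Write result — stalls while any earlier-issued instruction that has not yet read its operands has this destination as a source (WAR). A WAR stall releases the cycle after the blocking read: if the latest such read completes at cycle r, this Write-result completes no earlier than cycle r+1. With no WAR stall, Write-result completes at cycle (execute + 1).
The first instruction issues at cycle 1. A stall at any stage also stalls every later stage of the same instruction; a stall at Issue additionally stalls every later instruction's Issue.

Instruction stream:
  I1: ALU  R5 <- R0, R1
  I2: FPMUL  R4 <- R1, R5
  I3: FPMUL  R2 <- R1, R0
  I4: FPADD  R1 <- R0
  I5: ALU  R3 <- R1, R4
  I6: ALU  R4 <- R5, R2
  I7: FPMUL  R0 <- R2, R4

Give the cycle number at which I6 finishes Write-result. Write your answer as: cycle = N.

I1  is:1  ro:2  ex:3  wr:4
I2  is:2  ro:5  ex:10  wr:11  — RAW R5: wait I1 write@4
I3  is:12  ro:13  ex:18  wr:19  — struct: FPMUL busy until I2 writes@11
I4  is:13  ro:14  ex:17  wr:18
I5  is:14  ro:19  ex:20  wr:21  — RAW R1: wait I4 write@18
I6  is:22  ro:23  ex:24  wr:25  — struct: ALU busy until I5 writes@21
I7  is:23  ro:26  ex:31  wr:32  — RAW R4: wait I6 write@25

cycle = 25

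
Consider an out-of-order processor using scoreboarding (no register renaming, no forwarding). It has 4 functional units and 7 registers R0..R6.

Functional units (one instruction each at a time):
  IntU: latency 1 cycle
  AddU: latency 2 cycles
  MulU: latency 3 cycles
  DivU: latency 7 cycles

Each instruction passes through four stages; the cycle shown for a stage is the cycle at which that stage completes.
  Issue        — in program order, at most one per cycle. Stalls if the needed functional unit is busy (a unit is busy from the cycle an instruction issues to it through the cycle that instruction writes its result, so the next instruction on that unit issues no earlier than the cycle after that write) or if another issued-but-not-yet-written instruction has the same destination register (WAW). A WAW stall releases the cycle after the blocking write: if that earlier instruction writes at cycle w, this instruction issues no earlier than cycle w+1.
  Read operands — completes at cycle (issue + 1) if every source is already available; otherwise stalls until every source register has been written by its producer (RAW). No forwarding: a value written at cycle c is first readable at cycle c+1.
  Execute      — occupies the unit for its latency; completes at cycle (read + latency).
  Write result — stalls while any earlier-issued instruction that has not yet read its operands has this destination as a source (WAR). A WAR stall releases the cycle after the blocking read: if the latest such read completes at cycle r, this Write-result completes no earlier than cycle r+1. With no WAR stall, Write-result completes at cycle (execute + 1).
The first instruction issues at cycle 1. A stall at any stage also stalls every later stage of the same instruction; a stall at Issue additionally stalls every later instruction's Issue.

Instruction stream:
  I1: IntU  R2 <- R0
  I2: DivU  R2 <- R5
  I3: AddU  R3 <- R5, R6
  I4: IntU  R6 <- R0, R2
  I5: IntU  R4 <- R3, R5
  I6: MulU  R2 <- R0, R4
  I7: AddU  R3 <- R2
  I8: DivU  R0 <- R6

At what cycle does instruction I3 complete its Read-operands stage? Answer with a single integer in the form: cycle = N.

cycle = 7

I1: IS=1 RO=2 EX=3 WR=4
I2: IS=5 RO=6 EX=13 WR=14  [WAW R2: wait I1 write@4]
I3: IS=6 RO=7 EX=9 WR=10
I4: IS=7 RO=15 EX=16 WR=17  [RAW R2: wait I2 write@14]
I5: IS=18 RO=19 EX=20 WR=21  [struct: IntU busy until I4 writes@17]
I6: IS=19 RO=22 EX=25 WR=26  [RAW R4: wait I5 write@21]
I7: IS=20 RO=27 EX=29 WR=30  [RAW R2: wait I6 write@26]
I8: IS=21 RO=22 EX=29 WR=30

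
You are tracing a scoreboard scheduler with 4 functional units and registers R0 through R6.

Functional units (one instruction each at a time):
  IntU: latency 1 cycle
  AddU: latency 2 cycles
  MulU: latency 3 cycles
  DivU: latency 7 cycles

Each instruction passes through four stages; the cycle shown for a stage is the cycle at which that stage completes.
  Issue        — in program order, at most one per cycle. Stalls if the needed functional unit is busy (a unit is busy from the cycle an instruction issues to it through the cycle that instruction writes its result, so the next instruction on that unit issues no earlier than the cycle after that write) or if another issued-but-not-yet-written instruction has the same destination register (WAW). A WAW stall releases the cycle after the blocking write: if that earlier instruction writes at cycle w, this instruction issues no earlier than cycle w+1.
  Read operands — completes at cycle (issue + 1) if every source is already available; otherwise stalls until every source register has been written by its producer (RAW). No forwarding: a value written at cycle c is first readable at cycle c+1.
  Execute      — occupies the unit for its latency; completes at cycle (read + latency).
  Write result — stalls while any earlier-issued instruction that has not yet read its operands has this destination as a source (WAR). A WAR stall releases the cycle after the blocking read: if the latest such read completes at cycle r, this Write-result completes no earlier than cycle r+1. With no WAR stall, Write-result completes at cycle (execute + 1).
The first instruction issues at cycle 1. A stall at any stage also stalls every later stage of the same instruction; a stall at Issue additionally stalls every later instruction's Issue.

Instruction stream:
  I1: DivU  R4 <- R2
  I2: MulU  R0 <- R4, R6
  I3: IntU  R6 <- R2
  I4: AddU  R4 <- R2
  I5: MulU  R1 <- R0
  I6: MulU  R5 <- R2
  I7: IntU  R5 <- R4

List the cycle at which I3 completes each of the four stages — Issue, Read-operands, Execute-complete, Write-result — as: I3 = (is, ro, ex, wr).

[1] issue I1 (DivU)
[2] I1 read-ops, issue I2 (MulU)
[3] issue I3 (IntU)
[4] I3 read-ops
[5] I3 finished on IntU
[9] I1 finished on DivU
[10] I1→R4
[11] I2 read-ops, issue I4 (AddU)
[12] I3→R6, I4 read-ops
[14] I2 finished on MulU, I4 finished on AddU
[15] I2→R0, I4→R4
[16] issue I5 (MulU)
[17] I5 read-ops
[20] I5 finished on MulU
[21] I5→R1
[22] issue I6 (MulU)
[23] I6 read-ops
[26] I6 finished on MulU
[27] I6→R5
[28] issue I7 (IntU)
[29] I7 read-ops
[30] I7 finished on IntU
[31] I7→R5

I3 = (3, 4, 5, 12)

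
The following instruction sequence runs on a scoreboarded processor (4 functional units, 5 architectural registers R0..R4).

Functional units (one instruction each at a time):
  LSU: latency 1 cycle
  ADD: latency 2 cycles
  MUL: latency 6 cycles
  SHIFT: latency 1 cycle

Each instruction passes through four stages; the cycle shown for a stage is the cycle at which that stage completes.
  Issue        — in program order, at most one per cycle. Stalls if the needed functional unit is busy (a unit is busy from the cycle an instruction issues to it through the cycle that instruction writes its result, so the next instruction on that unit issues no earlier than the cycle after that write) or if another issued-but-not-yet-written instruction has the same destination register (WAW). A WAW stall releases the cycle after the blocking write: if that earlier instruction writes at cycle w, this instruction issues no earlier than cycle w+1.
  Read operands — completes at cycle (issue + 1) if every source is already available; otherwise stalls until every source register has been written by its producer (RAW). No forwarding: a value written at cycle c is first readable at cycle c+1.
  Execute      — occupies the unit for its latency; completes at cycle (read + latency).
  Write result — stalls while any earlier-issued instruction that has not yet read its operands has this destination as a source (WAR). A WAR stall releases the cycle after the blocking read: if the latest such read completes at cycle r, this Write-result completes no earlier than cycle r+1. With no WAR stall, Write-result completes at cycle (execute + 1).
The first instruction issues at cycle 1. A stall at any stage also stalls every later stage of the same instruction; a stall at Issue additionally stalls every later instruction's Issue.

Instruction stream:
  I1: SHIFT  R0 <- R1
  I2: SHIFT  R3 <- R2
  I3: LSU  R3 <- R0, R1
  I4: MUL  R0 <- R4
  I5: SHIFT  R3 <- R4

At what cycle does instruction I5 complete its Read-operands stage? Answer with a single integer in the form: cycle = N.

t=1  I1 dispatched to SHIFT
t=2  I1 operands ready
t=3  I1 complete
t=4  R0←I1
t=5  I2 dispatched to SHIFT
t=6  I2 operands ready
t=7  I2 complete
t=8  R3←I2
t=9  I3 dispatched to LSU
t=10  I3 operands ready, I4 dispatched to MUL
t=11  I3 complete, I4 operands ready
t=12  R3←I3
t=13  I5 dispatched to SHIFT
t=14  I5 operands ready
t=15  I5 complete
t=16  R3←I5
t=17  I4 complete
t=18  R0←I4

cycle = 14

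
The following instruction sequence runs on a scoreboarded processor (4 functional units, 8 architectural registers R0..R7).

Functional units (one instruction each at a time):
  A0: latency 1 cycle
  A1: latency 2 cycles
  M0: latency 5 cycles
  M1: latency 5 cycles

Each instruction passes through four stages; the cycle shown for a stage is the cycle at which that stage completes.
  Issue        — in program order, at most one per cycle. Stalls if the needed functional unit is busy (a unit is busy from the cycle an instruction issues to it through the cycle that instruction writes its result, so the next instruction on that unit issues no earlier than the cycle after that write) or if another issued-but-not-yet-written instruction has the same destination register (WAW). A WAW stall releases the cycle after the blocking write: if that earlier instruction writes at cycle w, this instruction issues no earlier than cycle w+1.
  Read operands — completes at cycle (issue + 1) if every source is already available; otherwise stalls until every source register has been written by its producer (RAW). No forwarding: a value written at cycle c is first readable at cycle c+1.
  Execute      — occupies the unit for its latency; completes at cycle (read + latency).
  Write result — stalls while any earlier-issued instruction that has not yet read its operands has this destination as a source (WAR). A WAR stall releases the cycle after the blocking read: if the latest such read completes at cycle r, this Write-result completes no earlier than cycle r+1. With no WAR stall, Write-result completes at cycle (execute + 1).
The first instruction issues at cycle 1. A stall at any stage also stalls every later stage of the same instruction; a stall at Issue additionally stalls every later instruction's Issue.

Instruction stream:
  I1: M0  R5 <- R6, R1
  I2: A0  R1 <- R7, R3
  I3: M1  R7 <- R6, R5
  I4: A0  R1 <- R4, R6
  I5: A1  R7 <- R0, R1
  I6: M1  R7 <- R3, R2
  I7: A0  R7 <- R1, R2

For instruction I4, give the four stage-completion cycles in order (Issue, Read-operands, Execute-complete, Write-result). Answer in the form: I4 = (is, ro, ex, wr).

I4 = (6, 7, 8, 9)

t=1  I1→M0
t=2  I1 RO · I2→A0
t=3  I2 RO · I3→M1
t=4  I2 EX
t=5  I2 WR R1
t=6  I4→A0
t=7  I1 EX · I4 RO
t=8  I1 WR R5 · I4 EX
t=9  I3 RO · I4 WR R1
t=14  I3 EX
t=15  I3 WR R7
t=16  I5→A1
t=17  I5 RO
t=19  I5 EX
t=20  I5 WR R7
t=21  I6→M1
t=22  I6 RO
t=27  I6 EX
t=28  I6 WR R7
t=29  I7→A0
t=30  I7 RO
t=31  I7 EX
t=32  I7 WR R7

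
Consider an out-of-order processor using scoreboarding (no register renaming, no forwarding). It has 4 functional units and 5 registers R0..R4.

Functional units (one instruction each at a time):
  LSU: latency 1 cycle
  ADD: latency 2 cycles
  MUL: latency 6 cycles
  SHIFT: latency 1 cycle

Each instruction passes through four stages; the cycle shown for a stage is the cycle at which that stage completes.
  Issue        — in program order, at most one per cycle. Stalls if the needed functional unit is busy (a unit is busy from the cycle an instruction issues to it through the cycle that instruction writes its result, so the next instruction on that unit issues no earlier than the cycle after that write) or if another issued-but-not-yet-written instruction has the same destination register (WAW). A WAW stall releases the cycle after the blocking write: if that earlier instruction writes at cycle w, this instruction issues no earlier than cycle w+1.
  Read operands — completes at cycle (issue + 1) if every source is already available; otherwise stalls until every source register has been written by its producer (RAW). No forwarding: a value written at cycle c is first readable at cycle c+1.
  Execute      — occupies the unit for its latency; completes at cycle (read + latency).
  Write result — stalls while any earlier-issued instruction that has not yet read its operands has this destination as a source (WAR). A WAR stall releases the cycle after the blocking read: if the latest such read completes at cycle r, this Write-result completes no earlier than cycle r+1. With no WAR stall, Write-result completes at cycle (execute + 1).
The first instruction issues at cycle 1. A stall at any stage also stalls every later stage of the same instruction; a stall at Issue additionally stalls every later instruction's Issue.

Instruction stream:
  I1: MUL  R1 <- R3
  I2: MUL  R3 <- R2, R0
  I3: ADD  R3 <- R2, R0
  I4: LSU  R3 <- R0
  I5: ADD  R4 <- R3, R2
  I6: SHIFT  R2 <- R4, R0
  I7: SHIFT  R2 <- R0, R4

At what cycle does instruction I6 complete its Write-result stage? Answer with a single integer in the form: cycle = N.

cycle = 34

I1  is:1  ro:2  ex:8  wr:9
I2  is:10  ro:11  ex:17  wr:18  — struct: MUL busy until I1 writes@9
I3  is:19  ro:20  ex:22  wr:23  — WAW R3: wait I2 write@18
I4  is:24  ro:25  ex:26  wr:27  — WAW R3: wait I3 write@23
I5  is:25  ro:28  ex:30  wr:31  — RAW R3: wait I4 write@27
I6  is:26  ro:32  ex:33  wr:34  — RAW R4: wait I5 write@31
I7  is:35  ro:36  ex:37  wr:38  — struct: SHIFT busy until I6 writes@34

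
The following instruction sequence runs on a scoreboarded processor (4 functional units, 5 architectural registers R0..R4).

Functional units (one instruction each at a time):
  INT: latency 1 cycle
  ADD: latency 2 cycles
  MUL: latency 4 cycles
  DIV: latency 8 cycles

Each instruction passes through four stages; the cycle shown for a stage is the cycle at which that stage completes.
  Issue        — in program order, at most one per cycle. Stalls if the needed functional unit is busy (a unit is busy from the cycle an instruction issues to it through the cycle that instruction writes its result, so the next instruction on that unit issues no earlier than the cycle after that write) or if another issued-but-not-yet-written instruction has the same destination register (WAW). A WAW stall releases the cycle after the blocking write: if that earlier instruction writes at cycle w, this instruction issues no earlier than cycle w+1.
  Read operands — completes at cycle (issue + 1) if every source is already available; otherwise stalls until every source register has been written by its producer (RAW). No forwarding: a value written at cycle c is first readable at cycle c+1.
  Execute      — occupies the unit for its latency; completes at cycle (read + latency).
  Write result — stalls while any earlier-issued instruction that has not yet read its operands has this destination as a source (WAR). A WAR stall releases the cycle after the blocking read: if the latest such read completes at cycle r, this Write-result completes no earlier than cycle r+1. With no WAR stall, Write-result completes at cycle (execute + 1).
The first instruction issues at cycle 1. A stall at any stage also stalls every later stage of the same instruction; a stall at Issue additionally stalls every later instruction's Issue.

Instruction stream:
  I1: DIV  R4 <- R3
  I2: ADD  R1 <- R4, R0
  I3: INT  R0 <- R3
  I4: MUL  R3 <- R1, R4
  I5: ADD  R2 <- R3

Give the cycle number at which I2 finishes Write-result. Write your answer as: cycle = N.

cycle = 15

1) issue 1, read 2, done 10, write 11
2) issue 2, read 12, done 14, write 15  <RAW R4: wait I1 write@11>
3) issue 3, read 4, done 5, write 13  <WAR R0: wait I2 read@12>
4) issue 4, read 16, done 20, write 21  <RAW R1: wait I2 write@15>
5) issue 16, read 22, done 24, write 25  <struct: ADD busy until I2 writes@15 / RAW R3: wait I4 write@21>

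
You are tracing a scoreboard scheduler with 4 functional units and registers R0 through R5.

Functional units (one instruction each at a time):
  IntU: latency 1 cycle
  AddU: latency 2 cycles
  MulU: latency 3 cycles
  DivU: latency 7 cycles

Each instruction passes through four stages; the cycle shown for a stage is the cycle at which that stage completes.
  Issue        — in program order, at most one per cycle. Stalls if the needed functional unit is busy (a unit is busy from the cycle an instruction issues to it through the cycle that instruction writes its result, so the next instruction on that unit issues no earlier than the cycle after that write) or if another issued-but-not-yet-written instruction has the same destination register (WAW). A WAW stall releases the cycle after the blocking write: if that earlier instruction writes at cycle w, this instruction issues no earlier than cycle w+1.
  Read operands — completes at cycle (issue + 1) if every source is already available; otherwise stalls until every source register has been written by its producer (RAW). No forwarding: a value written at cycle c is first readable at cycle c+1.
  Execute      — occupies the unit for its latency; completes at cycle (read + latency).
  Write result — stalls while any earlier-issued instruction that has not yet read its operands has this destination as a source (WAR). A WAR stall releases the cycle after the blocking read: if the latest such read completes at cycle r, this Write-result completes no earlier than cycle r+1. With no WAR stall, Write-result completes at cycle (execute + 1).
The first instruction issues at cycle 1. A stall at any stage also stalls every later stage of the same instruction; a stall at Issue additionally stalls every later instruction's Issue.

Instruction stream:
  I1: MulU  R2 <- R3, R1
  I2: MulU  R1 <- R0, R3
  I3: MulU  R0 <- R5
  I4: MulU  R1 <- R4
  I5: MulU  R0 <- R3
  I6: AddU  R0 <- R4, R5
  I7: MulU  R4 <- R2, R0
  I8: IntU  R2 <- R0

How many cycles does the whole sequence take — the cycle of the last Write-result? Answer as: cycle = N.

[1] I1 dispatched to MulU
[2] I1 operands ready
[5] I1 complete
[6] R2←I1
[7] I2 dispatched to MulU
[8] I2 operands ready
[11] I2 complete
[12] R1←I2
[13] I3 dispatched to MulU
[14] I3 operands ready
[17] I3 complete
[18] R0←I3
[19] I4 dispatched to MulU
[20] I4 operands ready
[23] I4 complete
[24] R1←I4
[25] I5 dispatched to MulU
[26] I5 operands ready
[29] I5 complete
[30] R0←I5
[31] I6 dispatched to AddU
[32] I6 operands ready; I7 dispatched to MulU
[33] I8 dispatched to IntU
[34] I6 complete
[35] R0←I6
[36] I7 operands ready; I8 operands ready
[37] I8 complete
[38] R2←I8
[39] I7 complete
[40] R4←I7

cycle = 40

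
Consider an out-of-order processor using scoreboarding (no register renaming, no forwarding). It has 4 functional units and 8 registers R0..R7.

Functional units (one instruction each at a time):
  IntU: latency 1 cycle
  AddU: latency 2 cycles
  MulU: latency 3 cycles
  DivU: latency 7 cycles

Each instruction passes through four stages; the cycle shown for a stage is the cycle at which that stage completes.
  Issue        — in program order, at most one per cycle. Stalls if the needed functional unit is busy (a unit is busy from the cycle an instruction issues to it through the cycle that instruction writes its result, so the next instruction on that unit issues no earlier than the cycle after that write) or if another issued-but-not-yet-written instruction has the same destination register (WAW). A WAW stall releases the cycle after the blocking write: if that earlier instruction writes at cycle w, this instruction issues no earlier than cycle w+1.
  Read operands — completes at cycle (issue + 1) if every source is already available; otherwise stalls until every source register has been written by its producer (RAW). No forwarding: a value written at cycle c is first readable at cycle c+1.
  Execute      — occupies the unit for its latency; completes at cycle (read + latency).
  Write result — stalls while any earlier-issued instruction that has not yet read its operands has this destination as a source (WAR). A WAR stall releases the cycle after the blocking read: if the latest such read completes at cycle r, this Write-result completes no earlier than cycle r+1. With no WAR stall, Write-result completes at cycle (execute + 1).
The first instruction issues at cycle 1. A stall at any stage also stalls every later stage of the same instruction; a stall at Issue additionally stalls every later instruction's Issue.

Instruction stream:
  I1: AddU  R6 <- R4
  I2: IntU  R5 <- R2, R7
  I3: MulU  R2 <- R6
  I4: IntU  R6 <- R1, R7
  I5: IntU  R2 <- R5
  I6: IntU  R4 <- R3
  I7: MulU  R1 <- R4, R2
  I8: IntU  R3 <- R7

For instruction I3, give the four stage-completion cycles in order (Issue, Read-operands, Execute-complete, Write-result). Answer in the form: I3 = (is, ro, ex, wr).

I3 = (3, 6, 9, 10)

[I1] 1/2/4/5
[I2] 2/3/4/5
[I3] 3/6/9/10  (RAW R6: wait I1 write@5)
[I4] 6/7/8/9  (struct: IntU busy until I2 writes@5)
[I5] 11/12/13/14  (WAW R2: wait I3 write@10)
[I6] 15/16/17/18  (struct: IntU busy until I5 writes@14)
[I7] 16/19/22/23  (RAW R4: wait I6 write@18)
[I8] 19/20/21/22  (struct: IntU busy until I6 writes@18)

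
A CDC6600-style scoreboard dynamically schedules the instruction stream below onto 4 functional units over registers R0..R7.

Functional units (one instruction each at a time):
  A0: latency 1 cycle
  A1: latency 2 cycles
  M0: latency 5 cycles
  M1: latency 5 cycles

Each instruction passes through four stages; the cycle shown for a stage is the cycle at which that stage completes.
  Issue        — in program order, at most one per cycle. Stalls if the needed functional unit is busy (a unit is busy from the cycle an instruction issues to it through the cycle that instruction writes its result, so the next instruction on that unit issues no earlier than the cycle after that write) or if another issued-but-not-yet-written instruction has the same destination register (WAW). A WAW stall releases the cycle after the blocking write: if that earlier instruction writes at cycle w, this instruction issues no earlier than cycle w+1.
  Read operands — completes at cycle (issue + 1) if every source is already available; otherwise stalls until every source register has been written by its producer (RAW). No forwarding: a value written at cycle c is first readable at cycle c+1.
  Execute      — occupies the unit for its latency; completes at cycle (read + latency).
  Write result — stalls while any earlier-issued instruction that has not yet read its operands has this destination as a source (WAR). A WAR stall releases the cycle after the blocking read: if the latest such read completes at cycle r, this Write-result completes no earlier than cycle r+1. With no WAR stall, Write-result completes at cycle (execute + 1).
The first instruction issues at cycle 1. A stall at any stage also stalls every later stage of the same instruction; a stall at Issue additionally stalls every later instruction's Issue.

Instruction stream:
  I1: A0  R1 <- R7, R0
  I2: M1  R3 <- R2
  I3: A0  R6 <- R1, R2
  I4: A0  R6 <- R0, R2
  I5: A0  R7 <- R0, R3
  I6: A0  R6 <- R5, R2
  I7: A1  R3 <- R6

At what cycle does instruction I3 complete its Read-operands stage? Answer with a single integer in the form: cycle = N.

cycle = 6

t=1  I1→A0
t=2  I1 RO · I2→M1
t=3  I1 EX · I2 RO
t=4  I1 WR R1
t=5  I3→A0
t=6  I3 RO
t=7  I3 EX
t=8  I2 EX · I3 WR R6
t=9  I2 WR R3 · I4→A0
t=10  I4 RO
t=11  I4 EX
t=12  I4 WR R6
t=13  I5→A0
t=14  I5 RO
t=15  I5 EX
t=16  I5 WR R7
t=17  I6→A0
t=18  I6 RO · I7→A1
t=19  I6 EX
t=20  I6 WR R6
t=21  I7 RO
t=23  I7 EX
t=24  I7 WR R3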